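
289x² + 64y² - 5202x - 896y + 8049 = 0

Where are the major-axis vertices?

289(x² - 18x) + 64(y² - 14y) = -8049
Complete the square in x and y: 289(x - 9)² + 64(y - 7)² = -8049 + 23409 + 3136 = 18496
Divide through by 18496 to get (x - 9)²/64 + (y - 7)²/289 = 1.
Ellipse, center (9, 7), major axis vertical; a² = 289, b² = 64.
a = 17. Vertices at (h, k ± a).

(9, -10) and (9, 24)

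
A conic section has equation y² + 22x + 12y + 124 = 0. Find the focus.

(-19/2, -6)

Only y is squared. Complete the square in y: (y + 6)² = -22(x + 4).
Vertex (-4, -6); 4p = -22 so p = -11/2. Opens left.
Focus is p units from the vertex along the axis: (h + p, k).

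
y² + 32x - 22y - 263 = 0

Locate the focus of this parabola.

Only y is squared. Complete the square in y: (y - 11)² = -32(x - 12).
Vertex (12, 11); 4p = -32 so p = -8. Opens left.
Focus is p units from the vertex along the axis: (h + p, k).

(4, 11)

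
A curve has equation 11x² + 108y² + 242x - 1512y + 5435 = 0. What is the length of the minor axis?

2√11

Group: 11(x² + 22x) + 108(y² - 14y) = -5435
Complete the square: 11(x + 11)² + 108(y - 7)² = -5435 + 1331 + 5292 = 1188
Divide through by 1188 to get (x + 11)²/108 + (y - 7)²/11 = 1.
Ellipse, center (-11, 7), major axis horizontal; a² = 108, b² = 11.
b² = 11 so b = √11; the minor axis has length 2b = 2√11.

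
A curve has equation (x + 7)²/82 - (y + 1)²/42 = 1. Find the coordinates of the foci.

Center (-7, -1). The positive term is the x-term, so the transverse axis is horizontal; a² = 82, b² = 42.
c² = a² + b² = 82 + 42 = 124, so c = 2√31.
Foci lie on the horizontal axis through the center: (h ± c, k).

(-7 - 2√31, -1) and (-7 + 2√31, -1)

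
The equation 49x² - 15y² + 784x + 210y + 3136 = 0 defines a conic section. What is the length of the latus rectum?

30/7

Group the x- and y-terms: 49(x² + 16x) -15(y² - 14y) = -3136
Complete the square in x and y: 49(x + 8)² -15(y - 7)² = -3136 + 3136 - 735 = -735
Dividing both sides by -735: (y - 7)²/49 - (x + 8)²/15 = 1
Hyperbola, center (-8, 7), transverse axis vertical; a² = 49, b² = 15.
Latus rectum length = 2b²/a = 2·15/7 = 30/7.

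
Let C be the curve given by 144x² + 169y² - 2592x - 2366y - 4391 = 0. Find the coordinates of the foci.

144(x² - 18x) + 169(y² - 14y) = 4391
144(x - 9)² + 169(y - 7)² = 4391 + 11664 + 8281 = 24336
Dividing both sides by 24336: (x - 9)²/169 + (y - 7)²/144 = 1
Ellipse, center (9, 7), major axis horizontal; a² = 169, b² = 144.
c² = a² - b² = 169 - 144 = 25, so c = 5.
Foci lie on the horizontal axis through the center: (h ± c, k).

(4, 7) and (14, 7)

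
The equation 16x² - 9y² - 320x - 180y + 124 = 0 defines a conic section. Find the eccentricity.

16(x² - 20x) -9(y² + 20y) = -124
Complete the square in x and y: 16(x - 10)² -9(y + 10)² = -124 + 1600 - 900 = 576
Divide by 576: (x - 10)²/36 - (y + 10)²/64 = 1
Hyperbola, center (10, -10), transverse axis horizontal; a² = 36, b² = 64.
c² = a² + b² = 100, so c = 10.
e = c/a = 10/6 = 5/3.

e = 5/3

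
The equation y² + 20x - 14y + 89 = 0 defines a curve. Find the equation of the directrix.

x = 3

Only y is squared. Complete the square in y: (y - 7)² = -20(x + 2).
Vertex (-2, 7); 4p = -20 so p = -5. Opens left.
Directrix is the vertical line x = h − p = -2 − (-5) = 3.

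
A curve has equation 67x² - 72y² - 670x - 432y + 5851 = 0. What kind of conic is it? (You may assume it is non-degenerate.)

hyperbola

No xy term. Coefficients of x² and y² are A = 67, C = -72.
A and C have opposite signs ⇒ hyperbola.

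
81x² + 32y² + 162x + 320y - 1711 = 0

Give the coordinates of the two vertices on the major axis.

(-1, -14) and (-1, 4)

Rearranging, 81(x² + 2x) + 32(y² + 10y) = 1711.
Complete the square in x and y: 81(x + 1)² + 32(y + 5)² = 1711 + 81 + 800 = 2592
Divide through by 2592 to get (x + 1)²/32 + (y + 5)²/81 = 1.
Ellipse, center (-1, -5), major axis vertical; a² = 81, b² = 32.
a = 9. Vertices at (h, k ± a).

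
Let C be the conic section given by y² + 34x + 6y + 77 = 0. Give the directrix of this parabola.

Only y is squared. Complete the square in y: (y + 3)² = -34(x + 2).
Vertex (-2, -3); 4p = -34 so p = -17/2. Opens left.
Directrix is the vertical line x = h − p = -2 − (-17/2) = 13/2.

x = 13/2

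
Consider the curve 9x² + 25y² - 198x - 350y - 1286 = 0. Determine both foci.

(-5, 7) and (27, 7)

Collect terms: 9(x² - 22x) + 25(y² - 14y) = 1286
9(x - 11)² + 25(y - 7)² = 1286 + 1089 + 1225 = 3600
Divide through by 3600 to get (x - 11)²/400 + (y - 7)²/144 = 1.
Ellipse, center (11, 7), major axis horizontal; a² = 400, b² = 144.
c² = a² - b² = 400 - 144 = 256, so c = 16.
Foci lie on the horizontal axis through the center: (h ± c, k).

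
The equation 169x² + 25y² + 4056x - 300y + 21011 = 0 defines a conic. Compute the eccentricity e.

Rearranging, 169(x² + 24x) + 25(y² - 12y) = -21011.
Completing the square gives 169(x + 12)² + 25(y - 6)² = -21011 + 24336 + 900 = 4225.
Dividing both sides by 4225: (x + 12)²/25 + (y - 6)²/169 = 1
Ellipse, center (-12, 6), major axis vertical; a² = 169, b² = 25.
c² = a² - b² = 144, so c = 12.
e = c/a = 12/13.

e = 12/13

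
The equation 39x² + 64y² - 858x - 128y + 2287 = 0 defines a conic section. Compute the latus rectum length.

39/4

Group: 39(x² - 22x) + 64(y² - 2y) = -2287
Completing the square gives 39(x - 11)² + 64(y - 1)² = -2287 + 4719 + 64 = 2496.
Dividing both sides by 2496: (x - 11)²/64 + (y - 1)²/39 = 1
Ellipse, center (11, 1), major axis horizontal; a² = 64, b² = 39.
Latus rectum length = 2b²/a = 2·39/8 = 39/4.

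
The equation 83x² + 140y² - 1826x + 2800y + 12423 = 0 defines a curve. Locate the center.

Group: 83(x² - 22x) + 140(y² + 20y) = -12423
Completing the square gives 83(x - 11)² + 140(y + 10)² = -12423 + 10043 + 14000 = 11620.
Divide by 11620: (x - 11)²/140 + (y + 10)²/83 = 1
Ellipse with center (11, -10).

(11, -10)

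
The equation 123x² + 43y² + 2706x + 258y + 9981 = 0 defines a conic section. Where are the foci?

Group: 123(x² + 22x) + 43(y² + 6y) = -9981
123(x + 11)² + 43(y + 3)² = -9981 + 14883 + 387 = 5289
Divide through by 5289 to get (x + 11)²/43 + (y + 3)²/123 = 1.
Ellipse, center (-11, -3), major axis vertical; a² = 123, b² = 43.
c² = a² - b² = 123 - 43 = 80, so c = 4√5.
Foci lie on the vertical axis through the center: (h, k ± c).

(-11, -3 - 4√5) and (-11, -3 + 4√5)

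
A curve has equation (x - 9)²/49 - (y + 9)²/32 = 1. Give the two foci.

Center (9, -9). The positive term is the x-term, so the transverse axis is horizontal; a² = 49, b² = 32.
c² = a² + b² = 49 + 32 = 81, so c = 9.
Foci lie on the horizontal axis through the center: (h ± c, k).

(0, -9) and (18, -9)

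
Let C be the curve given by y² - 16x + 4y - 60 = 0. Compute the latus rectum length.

16

Only y is squared. Complete the square in y: (y + 2)² = 16(x + 4).
Vertex (-4, -2); 4p = 16 so p = 4. Opens right.
Latus rectum length = |4p| = 16.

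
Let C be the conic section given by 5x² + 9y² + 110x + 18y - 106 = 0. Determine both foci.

Group: 5(x² + 22x) + 9(y² + 2y) = 106
Complete the square in x and y: 5(x + 11)² + 9(y + 1)² = 106 + 605 + 9 = 720
Divide through by 720 to get (x + 11)²/144 + (y + 1)²/80 = 1.
Ellipse, center (-11, -1), major axis horizontal; a² = 144, b² = 80.
c² = a² - b² = 144 - 80 = 64, so c = 8.
Foci lie on the horizontal axis through the center: (h ± c, k).

(-19, -1) and (-3, -1)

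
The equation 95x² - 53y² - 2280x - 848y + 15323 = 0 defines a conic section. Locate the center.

(12, -8)

Group: 95(x² - 24x) -53(y² + 16y) = -15323
Complete the square in x and y: 95(x - 12)² -53(y + 8)² = -15323 + 13680 - 3392 = -5035
Dividing both sides by -5035: (y + 8)²/95 - (x - 12)²/53 = 1
Hyperbola with center (12, -8).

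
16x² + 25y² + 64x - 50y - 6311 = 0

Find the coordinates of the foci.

16(x² + 4x) + 25(y² - 2y) = 6311
Complete the square in x and y: 16(x + 2)² + 25(y - 1)² = 6311 + 64 + 25 = 6400
Divide through by 6400 to get (x + 2)²/400 + (y - 1)²/256 = 1.
Ellipse, center (-2, 1), major axis horizontal; a² = 400, b² = 256.
c² = a² - b² = 400 - 256 = 144, so c = 12.
Foci lie on the horizontal axis through the center: (h ± c, k).

(-14, 1) and (10, 1)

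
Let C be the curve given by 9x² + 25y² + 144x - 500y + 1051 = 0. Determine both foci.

Group: 9(x² + 16x) + 25(y² - 20y) = -1051
Complete the square in x and y: 9(x + 8)² + 25(y - 10)² = -1051 + 576 + 2500 = 2025
Divide by 2025: (x + 8)²/225 + (y - 10)²/81 = 1
Ellipse, center (-8, 10), major axis horizontal; a² = 225, b² = 81.
c² = a² - b² = 225 - 81 = 144, so c = 12.
Foci lie on the horizontal axis through the center: (h ± c, k).

(-20, 10) and (4, 10)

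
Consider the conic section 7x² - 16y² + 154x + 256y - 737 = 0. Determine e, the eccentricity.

e = √23/4

Collect terms: 7(x² + 22x) -16(y² - 16y) = 737
Completing the square gives 7(x + 11)² -16(y - 8)² = 737 + 847 - 1024 = 560.
Divide through by 560 to get (x + 11)²/80 - (y - 8)²/35 = 1.
Hyperbola, center (-11, 8), transverse axis horizontal; a² = 80, b² = 35.
c² = a² + b² = 115, so c = √115.
e = c/a = √115/4√5 = √23/4.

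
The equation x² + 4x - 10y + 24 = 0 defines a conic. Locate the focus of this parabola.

Only x is squared. Complete the square in x: (x + 2)² = 10(y - 2).
Vertex (-2, 2); 4p = 10 so p = 5/2. Opens up.
Focus is p units from the vertex along the axis: (h, k + p).

(-2, 9/2)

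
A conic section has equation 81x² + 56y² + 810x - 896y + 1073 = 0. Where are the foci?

Rearranging, 81(x² + 10x) + 56(y² - 16y) = -1073.
Completing the square gives 81(x + 5)² + 56(y - 8)² = -1073 + 2025 + 3584 = 4536.
Divide through by 4536 to get (x + 5)²/56 + (y - 8)²/81 = 1.
Ellipse, center (-5, 8), major axis vertical; a² = 81, b² = 56.
c² = a² - b² = 81 - 56 = 25, so c = 5.
Foci lie on the vertical axis through the center: (h, k ± c).

(-5, 3) and (-5, 13)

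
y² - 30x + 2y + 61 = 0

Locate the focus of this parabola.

(19/2, -1)

Only y is squared. Complete the square in y: (y + 1)² = 30(x - 2).
Vertex (2, -1); 4p = 30 so p = 15/2. Opens right.
Focus is p units from the vertex along the axis: (h + p, k).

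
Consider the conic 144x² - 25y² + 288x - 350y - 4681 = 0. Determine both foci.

(-14, -7) and (12, -7)

Collect terms: 144(x² + 2x) -25(y² + 14y) = 4681
Complete the square in x and y: 144(x + 1)² -25(y + 7)² = 4681 + 144 - 1225 = 3600
Dividing both sides by 3600: (x + 1)²/25 - (y + 7)²/144 = 1
Hyperbola, center (-1, -7), transverse axis horizontal; a² = 25, b² = 144.
c² = a² + b² = 25 + 144 = 169, so c = 13.
Foci lie on the horizontal axis through the center: (h ± c, k).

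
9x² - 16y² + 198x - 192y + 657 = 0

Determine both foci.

Rearranging, 9(x² + 22x) -16(y² + 12y) = -657.
Complete the square: 9(x + 11)² -16(y + 6)² = -657 + 1089 - 576 = -144
Dividing both sides by -144: (y + 6)²/9 - (x + 11)²/16 = 1
Hyperbola, center (-11, -6), transverse axis vertical; a² = 9, b² = 16.
c² = a² + b² = 9 + 16 = 25, so c = 5.
Foci lie on the vertical axis through the center: (h, k ± c).

(-11, -11) and (-11, -1)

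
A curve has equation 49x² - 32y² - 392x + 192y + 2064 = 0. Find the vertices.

(4, -4) and (4, 10)

Rearranging, 49(x² - 8x) -32(y² - 6y) = -2064.
Completing the square gives 49(x - 4)² -32(y - 3)² = -2064 + 784 - 288 = -1568.
Divide by -1568: (y - 3)²/49 - (x - 4)²/32 = 1
Hyperbola, center (4, 3), transverse axis vertical; a² = 49, b² = 32.
a = 7. Vertices at (h, k ± a).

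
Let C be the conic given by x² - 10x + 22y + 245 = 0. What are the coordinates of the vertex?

Only x is squared. Complete the square in x: (x - 5)² = -22(y + 10).
Vertex (5, -10); 4p = -22 so p = -11/2. Opens down.

(5, -10)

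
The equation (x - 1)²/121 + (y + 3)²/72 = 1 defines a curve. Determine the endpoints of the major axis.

(-10, -3) and (12, -3)

Center (1, -3). The larger denominator 121 sits under the x-term, so the major axis is horizontal; a² = 121, b² = 72.
a = 11. Vertices at (h ± a, k).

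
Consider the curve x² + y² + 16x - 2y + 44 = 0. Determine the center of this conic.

(-8, 1)

Collect terms: (x² + 16x) + (y² - 2y) = -44
(x + 8)² + (y - 1)² = -44 + 64 + 1 = 21
So (x + 8)² + (y - 1)² = 21.
Circle centered at (-8, 1) with r² = 21.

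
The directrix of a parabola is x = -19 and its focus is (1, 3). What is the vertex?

The vertex is the midpoint between the focus and the directrix along the axis of symmetry.
Axis is horizontal (directrix is vertical). Vertex x-coordinate = (1 + (-19))/2 = -9; y-coordinate = 3.

(-9, 3)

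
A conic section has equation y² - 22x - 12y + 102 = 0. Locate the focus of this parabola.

(17/2, 6)

Only y is squared. Complete the square in y: (y - 6)² = 22(x - 3).
Vertex (3, 6); 4p = 22 so p = 11/2. Opens right.
Focus is p units from the vertex along the axis: (h + p, k).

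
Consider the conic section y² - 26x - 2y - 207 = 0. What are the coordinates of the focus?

Only y is squared. Complete the square in y: (y - 1)² = 26(x + 8).
Vertex (-8, 1); 4p = 26 so p = 13/2. Opens right.
Focus is p units from the vertex along the axis: (h + p, k).

(-3/2, 1)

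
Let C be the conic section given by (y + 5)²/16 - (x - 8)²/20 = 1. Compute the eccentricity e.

Center (8, -5). The positive term is the y-term, so the transverse axis is vertical; a² = 16, b² = 20.
c² = a² + b² = 36, so c = 6.
e = c/a = 6/4 = 3/2.

e = 3/2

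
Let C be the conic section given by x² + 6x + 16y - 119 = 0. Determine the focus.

Only x is squared. Complete the square in x: (x + 3)² = -16(y - 8).
Vertex (-3, 8); 4p = -16 so p = -4. Opens down.
Focus is p units from the vertex along the axis: (h, k + p).

(-3, 4)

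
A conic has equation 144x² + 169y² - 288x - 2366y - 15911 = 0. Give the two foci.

Collect terms: 144(x² - 2x) + 169(y² - 14y) = 15911
Complete the square: 144(x - 1)² + 169(y - 7)² = 15911 + 144 + 8281 = 24336
Divide through by 24336 to get (x - 1)²/169 + (y - 7)²/144 = 1.
Ellipse, center (1, 7), major axis horizontal; a² = 169, b² = 144.
c² = a² - b² = 169 - 144 = 25, so c = 5.
Foci lie on the horizontal axis through the center: (h ± c, k).

(-4, 7) and (6, 7)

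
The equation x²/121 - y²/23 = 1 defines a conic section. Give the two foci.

(-12, 0) and (12, 0)

Center (0, 0). The positive term is the x-term, so the transverse axis is horizontal; a² = 121, b² = 23.
c² = a² + b² = 121 + 23 = 144, so c = 12.
Foci lie on the horizontal axis through the center: (h ± c, k).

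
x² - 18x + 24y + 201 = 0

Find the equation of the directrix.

Only x is squared. Complete the square in x: (x - 9)² = -24(y + 5).
Vertex (9, -5); 4p = -24 so p = -6. Opens down.
Directrix is the horizontal line y = k − p = -5 − (-6) = 1.

y = 1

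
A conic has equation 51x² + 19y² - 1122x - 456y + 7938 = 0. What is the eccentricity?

Group the x- and y-terms: 51(x² - 22x) + 19(y² - 24y) = -7938
Complete the square in x and y: 51(x - 11)² + 19(y - 12)² = -7938 + 6171 + 2736 = 969
Divide through by 969 to get (x - 11)²/19 + (y - 12)²/51 = 1.
Ellipse, center (11, 12), major axis vertical; a² = 51, b² = 19.
c² = a² - b² = 32, so c = 4√2.
e = c/a = 4√2/√51 = 4√102/51.

e = 4√102/51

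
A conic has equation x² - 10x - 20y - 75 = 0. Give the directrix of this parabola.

Only x is squared. Complete the square in x: (x - 5)² = 20(y + 5).
Vertex (5, -5); 4p = 20 so p = 5. Opens up.
Directrix is the horizontal line y = k − p = -5 − (5) = -10.

y = -10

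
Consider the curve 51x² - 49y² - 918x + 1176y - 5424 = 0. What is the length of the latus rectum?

102/7

Group the x- and y-terms: 51(x² - 18x) -49(y² - 24y) = 5424
Complete the square in x and y: 51(x - 9)² -49(y - 12)² = 5424 + 4131 - 7056 = 2499
Dividing both sides by 2499: (x - 9)²/49 - (y - 12)²/51 = 1
Hyperbola, center (9, 12), transverse axis horizontal; a² = 49, b² = 51.
Latus rectum length = 2b²/a = 2·51/7 = 102/7.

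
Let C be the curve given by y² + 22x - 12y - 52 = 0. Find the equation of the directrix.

x = 19/2

Only y is squared. Complete the square in y: (y - 6)² = -22(x - 4).
Vertex (4, 6); 4p = -22 so p = -11/2. Opens left.
Directrix is the vertical line x = h − p = 4 − (-11/2) = 19/2.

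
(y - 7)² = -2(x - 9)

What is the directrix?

Vertex (9, 7); 4p = -2 so p = -1/2. Opens left.
Directrix is the vertical line x = h − p = 9 − (-1/2) = 19/2.

x = 19/2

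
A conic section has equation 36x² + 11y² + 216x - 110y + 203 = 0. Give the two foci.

Group: 36(x² + 6x) + 11(y² - 10y) = -203
Complete the square in x and y: 36(x + 3)² + 11(y - 5)² = -203 + 324 + 275 = 396
Divide through by 396 to get (x + 3)²/11 + (y - 5)²/36 = 1.
Ellipse, center (-3, 5), major axis vertical; a² = 36, b² = 11.
c² = a² - b² = 36 - 11 = 25, so c = 5.
Foci lie on the vertical axis through the center: (h, k ± c).

(-3, 0) and (-3, 10)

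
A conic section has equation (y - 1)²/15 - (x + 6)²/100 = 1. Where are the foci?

(-6, 1 - √115) and (-6, 1 + √115)

Center (-6, 1). The positive term is the y-term, so the transverse axis is vertical; a² = 15, b² = 100.
c² = a² + b² = 15 + 100 = 115, so c = √115.
Foci lie on the vertical axis through the center: (h, k ± c).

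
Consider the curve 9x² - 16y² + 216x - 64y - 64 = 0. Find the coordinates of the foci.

(-27, -2) and (3, -2)

9(x² + 24x) -16(y² + 4y) = 64
Completing the square gives 9(x + 12)² -16(y + 2)² = 64 + 1296 - 64 = 1296.
Dividing both sides by 1296: (x + 12)²/144 - (y + 2)²/81 = 1
Hyperbola, center (-12, -2), transverse axis horizontal; a² = 144, b² = 81.
c² = a² + b² = 144 + 81 = 225, so c = 15.
Foci lie on the horizontal axis through the center: (h ± c, k).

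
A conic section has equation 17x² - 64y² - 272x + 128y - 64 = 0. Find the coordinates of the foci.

Rearranging, 17(x² - 16x) -64(y² - 2y) = 64.
17(x - 8)² -64(y - 1)² = 64 + 1088 - 64 = 1088
Divide by 1088: (x - 8)²/64 - (y - 1)²/17 = 1
Hyperbola, center (8, 1), transverse axis horizontal; a² = 64, b² = 17.
c² = a² + b² = 64 + 17 = 81, so c = 9.
Foci lie on the horizontal axis through the center: (h ± c, k).

(-1, 1) and (17, 1)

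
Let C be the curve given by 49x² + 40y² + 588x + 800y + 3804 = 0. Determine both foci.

(-6, -13) and (-6, -7)

49(x² + 12x) + 40(y² + 20y) = -3804
49(x + 6)² + 40(y + 10)² = -3804 + 1764 + 4000 = 1960
Dividing both sides by 1960: (x + 6)²/40 + (y + 10)²/49 = 1
Ellipse, center (-6, -10), major axis vertical; a² = 49, b² = 40.
c² = a² - b² = 49 - 40 = 9, so c = 3.
Foci lie on the vertical axis through the center: (h, k ± c).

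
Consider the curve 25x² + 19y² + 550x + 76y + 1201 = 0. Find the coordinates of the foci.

Collect terms: 25(x² + 22x) + 19(y² + 4y) = -1201
Complete the square in x and y: 25(x + 11)² + 19(y + 2)² = -1201 + 3025 + 76 = 1900
Divide through by 1900 to get (x + 11)²/76 + (y + 2)²/100 = 1.
Ellipse, center (-11, -2), major axis vertical; a² = 100, b² = 76.
c² = a² - b² = 100 - 76 = 24, so c = 2√6.
Foci lie on the vertical axis through the center: (h, k ± c).

(-11, -2 - 2√6) and (-11, -2 + 2√6)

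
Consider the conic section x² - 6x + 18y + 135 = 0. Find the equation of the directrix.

Only x is squared. Complete the square in x: (x - 3)² = -18(y + 7).
Vertex (3, -7); 4p = -18 so p = -9/2. Opens down.
Directrix is the horizontal line y = k − p = -7 − (-9/2) = -5/2.

y = -5/2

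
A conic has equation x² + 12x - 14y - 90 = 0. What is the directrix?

Only x is squared. Complete the square in x: (x + 6)² = 14(y + 9).
Vertex (-6, -9); 4p = 14 so p = 7/2. Opens up.
Directrix is the horizontal line y = k − p = -9 − (7/2) = -25/2.

y = -25/2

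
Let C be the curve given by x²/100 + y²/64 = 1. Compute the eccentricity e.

e = 3/5

Center (0, 0). The larger denominator 100 sits under the x-term, so the major axis is horizontal; a² = 100, b² = 64.
c² = a² - b² = 36, so c = 6.
e = c/a = 6/10 = 3/5.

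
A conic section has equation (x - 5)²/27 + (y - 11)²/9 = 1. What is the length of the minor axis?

Center (5, 11). The larger denominator 27 sits under the x-term, so the major axis is horizontal; a² = 27, b² = 9.
b² = 9 so b = 3; the minor axis has length 2b = 6.

6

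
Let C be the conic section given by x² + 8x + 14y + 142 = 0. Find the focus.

(-4, -25/2)

Only x is squared. Complete the square in x: (x + 4)² = -14(y + 9).
Vertex (-4, -9); 4p = -14 so p = -7/2. Opens down.
Focus is p units from the vertex along the axis: (h, k + p).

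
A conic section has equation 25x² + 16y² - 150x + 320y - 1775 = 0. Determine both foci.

(3, -19) and (3, -1)

Rearranging, 25(x² - 6x) + 16(y² + 20y) = 1775.
Complete the square: 25(x - 3)² + 16(y + 10)² = 1775 + 225 + 1600 = 3600
Dividing both sides by 3600: (x - 3)²/144 + (y + 10)²/225 = 1
Ellipse, center (3, -10), major axis vertical; a² = 225, b² = 144.
c² = a² - b² = 225 - 144 = 81, so c = 9.
Foci lie on the vertical axis through the center: (h, k ± c).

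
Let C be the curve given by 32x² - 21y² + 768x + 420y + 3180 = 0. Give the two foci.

Group: 32(x² + 24x) -21(y² - 20y) = -3180
Completing the square gives 32(x + 12)² -21(y - 10)² = -3180 + 4608 - 2100 = -672.
Dividing both sides by -672: (y - 10)²/32 - (x + 12)²/21 = 1
Hyperbola, center (-12, 10), transverse axis vertical; a² = 32, b² = 21.
c² = a² + b² = 32 + 21 = 53, so c = √53.
Foci lie on the vertical axis through the center: (h, k ± c).

(-12, 10 - √53) and (-12, 10 + √53)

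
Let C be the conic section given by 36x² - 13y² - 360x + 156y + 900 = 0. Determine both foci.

Rearranging, 36(x² - 10x) -13(y² - 12y) = -900.
Complete the square: 36(x - 5)² -13(y - 6)² = -900 + 900 - 468 = -468
Divide by -468: (y - 6)²/36 - (x - 5)²/13 = 1
Hyperbola, center (5, 6), transverse axis vertical; a² = 36, b² = 13.
c² = a² + b² = 36 + 13 = 49, so c = 7.
Foci lie on the vertical axis through the center: (h, k ± c).

(5, -1) and (5, 13)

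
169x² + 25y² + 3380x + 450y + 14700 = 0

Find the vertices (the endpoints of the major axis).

(-10, -22) and (-10, 4)

Group the x- and y-terms: 169(x² + 20x) + 25(y² + 18y) = -14700
Complete the square: 169(x + 10)² + 25(y + 9)² = -14700 + 16900 + 2025 = 4225
Dividing both sides by 4225: (x + 10)²/25 + (y + 9)²/169 = 1
Ellipse, center (-10, -9), major axis vertical; a² = 169, b² = 25.
a = 13. Vertices at (h, k ± a).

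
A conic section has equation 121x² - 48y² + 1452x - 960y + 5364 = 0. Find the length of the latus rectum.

121(x² + 12x) -48(y² + 20y) = -5364
Complete the square: 121(x + 6)² -48(y + 10)² = -5364 + 4356 - 4800 = -5808
Divide through by -5808 to get (y + 10)²/121 - (x + 6)²/48 = 1.
Hyperbola, center (-6, -10), transverse axis vertical; a² = 121, b² = 48.
Latus rectum length = 2b²/a = 2·48/11 = 96/11.

96/11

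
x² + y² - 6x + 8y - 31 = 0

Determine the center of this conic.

Group: (x² - 6x) + (y² + 8y) = 31
(x - 3)² + (y + 4)² = 31 + 9 + 16 = 56
So (x - 3)² + (y + 4)² = 56.
Circle centered at (3, -4) with r² = 56.

(3, -4)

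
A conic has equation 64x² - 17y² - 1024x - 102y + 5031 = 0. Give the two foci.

64(x² - 16x) -17(y² + 6y) = -5031
Complete the square in x and y: 64(x - 8)² -17(y + 3)² = -5031 + 4096 - 153 = -1088
Dividing both sides by -1088: (y + 3)²/64 - (x - 8)²/17 = 1
Hyperbola, center (8, -3), transverse axis vertical; a² = 64, b² = 17.
c² = a² + b² = 64 + 17 = 81, so c = 9.
Foci lie on the vertical axis through the center: (h, k ± c).

(8, -12) and (8, 6)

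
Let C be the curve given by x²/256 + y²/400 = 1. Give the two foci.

Center (0, 0). The larger denominator 400 sits under the y-term, so the major axis is vertical; a² = 400, b² = 256.
c² = a² - b² = 400 - 256 = 144, so c = 12.
Foci lie on the vertical axis through the center: (h, k ± c).

(0, -12) and (0, 12)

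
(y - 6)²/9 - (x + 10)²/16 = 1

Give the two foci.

(-10, 1) and (-10, 11)

Center (-10, 6). The positive term is the y-term, so the transverse axis is vertical; a² = 9, b² = 16.
c² = a² + b² = 9 + 16 = 25, so c = 5.
Foci lie on the vertical axis through the center: (h, k ± c).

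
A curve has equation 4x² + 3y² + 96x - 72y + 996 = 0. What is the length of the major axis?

Rearranging, 4(x² + 24x) + 3(y² - 24y) = -996.
Complete the square: 4(x + 12)² + 3(y - 12)² = -996 + 576 + 432 = 12
Dividing both sides by 12: (x + 12)²/3 + (y - 12)²/4 = 1
Ellipse, center (-12, 12), major axis vertical; a² = 4, b² = 3.
a² = 4 so a = 2; the major axis has length 2a = 4.

4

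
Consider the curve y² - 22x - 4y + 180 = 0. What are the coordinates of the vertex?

(8, 2)

Only y is squared. Complete the square in y: (y - 2)² = 22(x - 8).
Vertex (8, 2); 4p = 22 so p = 11/2. Opens right.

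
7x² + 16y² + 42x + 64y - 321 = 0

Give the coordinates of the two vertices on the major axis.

(-11, -2) and (5, -2)

Group: 7(x² + 6x) + 16(y² + 4y) = 321
Complete the square: 7(x + 3)² + 16(y + 2)² = 321 + 63 + 64 = 448
Divide through by 448 to get (x + 3)²/64 + (y + 2)²/28 = 1.
Ellipse, center (-3, -2), major axis horizontal; a² = 64, b² = 28.
a = 8. Vertices at (h ± a, k).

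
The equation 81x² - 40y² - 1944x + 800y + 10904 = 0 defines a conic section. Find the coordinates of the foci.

(12, -1) and (12, 21)

Group the x- and y-terms: 81(x² - 24x) -40(y² - 20y) = -10904
Complete the square in x and y: 81(x - 12)² -40(y - 10)² = -10904 + 11664 - 4000 = -3240
Dividing both sides by -3240: (y - 10)²/81 - (x - 12)²/40 = 1
Hyperbola, center (12, 10), transverse axis vertical; a² = 81, b² = 40.
c² = a² + b² = 81 + 40 = 121, so c = 11.
Foci lie on the vertical axis through the center: (h, k ± c).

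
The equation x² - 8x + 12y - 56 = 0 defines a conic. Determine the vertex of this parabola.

Only x is squared. Complete the square in x: (x - 4)² = -12(y - 6).
Vertex (4, 6); 4p = -12 so p = -3. Opens down.

(4, 6)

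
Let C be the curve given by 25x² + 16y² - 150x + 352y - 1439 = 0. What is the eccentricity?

e = 3/5

Group: 25(x² - 6x) + 16(y² + 22y) = 1439
Complete the square: 25(x - 3)² + 16(y + 11)² = 1439 + 225 + 1936 = 3600
Divide by 3600: (x - 3)²/144 + (y + 11)²/225 = 1
Ellipse, center (3, -11), major axis vertical; a² = 225, b² = 144.
c² = a² - b² = 81, so c = 9.
e = c/a = 9/15 = 3/5.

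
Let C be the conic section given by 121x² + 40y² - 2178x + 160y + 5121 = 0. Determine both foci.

Rearranging, 121(x² - 18x) + 40(y² + 4y) = -5121.
121(x - 9)² + 40(y + 2)² = -5121 + 9801 + 160 = 4840
Dividing both sides by 4840: (x - 9)²/40 + (y + 2)²/121 = 1
Ellipse, center (9, -2), major axis vertical; a² = 121, b² = 40.
c² = a² - b² = 121 - 40 = 81, so c = 9.
Foci lie on the vertical axis through the center: (h, k ± c).

(9, -11) and (9, 7)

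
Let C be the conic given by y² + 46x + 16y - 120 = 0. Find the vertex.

(4, -8)

Only y is squared. Complete the square in y: (y + 8)² = -46(x - 4).
Vertex (4, -8); 4p = -46 so p = -23/2. Opens left.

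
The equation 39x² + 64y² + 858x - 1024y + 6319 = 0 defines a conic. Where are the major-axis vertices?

(-19, 8) and (-3, 8)

Collect terms: 39(x² + 22x) + 64(y² - 16y) = -6319
Completing the square gives 39(x + 11)² + 64(y - 8)² = -6319 + 4719 + 4096 = 2496.
Dividing both sides by 2496: (x + 11)²/64 + (y - 8)²/39 = 1
Ellipse, center (-11, 8), major axis horizontal; a² = 64, b² = 39.
a = 8. Vertices at (h ± a, k).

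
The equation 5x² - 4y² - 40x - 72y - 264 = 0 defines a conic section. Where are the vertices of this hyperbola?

Group: 5(x² - 8x) -4(y² + 18y) = 264
5(x - 4)² -4(y + 9)² = 264 + 80 - 324 = 20
Divide by 20: (x - 4)²/4 - (y + 9)²/5 = 1
Hyperbola, center (4, -9), transverse axis horizontal; a² = 4, b² = 5.
a = 2. Vertices at (h ± a, k).

(2, -9) and (6, -9)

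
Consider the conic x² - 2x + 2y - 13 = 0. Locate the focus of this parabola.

Only x is squared. Complete the square in x: (x - 1)² = -2(y - 7).
Vertex (1, 7); 4p = -2 so p = -1/2. Opens down.
Focus is p units from the vertex along the axis: (h, k + p).

(1, 13/2)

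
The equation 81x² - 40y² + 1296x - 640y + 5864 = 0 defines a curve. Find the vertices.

81(x² + 16x) -40(y² + 16y) = -5864
Completing the square gives 81(x + 8)² -40(y + 8)² = -5864 + 5184 - 2560 = -3240.
Divide by -3240: (y + 8)²/81 - (x + 8)²/40 = 1
Hyperbola, center (-8, -8), transverse axis vertical; a² = 81, b² = 40.
a = 9. Vertices at (h, k ± a).

(-8, -17) and (-8, 1)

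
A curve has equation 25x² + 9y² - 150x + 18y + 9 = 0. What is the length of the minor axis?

25(x² - 6x) + 9(y² + 2y) = -9
Complete the square in x and y: 25(x - 3)² + 9(y + 1)² = -9 + 225 + 9 = 225
Divide by 225: (x - 3)²/9 + (y + 1)²/25 = 1
Ellipse, center (3, -1), major axis vertical; a² = 25, b² = 9.
b² = 9 so b = 3; the minor axis has length 2b = 6.

6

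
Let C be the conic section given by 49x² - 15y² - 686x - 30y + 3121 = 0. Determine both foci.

(7, -9) and (7, 7)

Group: 49(x² - 14x) -15(y² + 2y) = -3121
Complete the square: 49(x - 7)² -15(y + 1)² = -3121 + 2401 - 15 = -735
Divide by -735: (y + 1)²/49 - (x - 7)²/15 = 1
Hyperbola, center (7, -1), transverse axis vertical; a² = 49, b² = 15.
c² = a² + b² = 49 + 15 = 64, so c = 8.
Foci lie on the vertical axis through the center: (h, k ± c).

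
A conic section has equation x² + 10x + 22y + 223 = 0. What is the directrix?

y = -7/2

Only x is squared. Complete the square in x: (x + 5)² = -22(y + 9).
Vertex (-5, -9); 4p = -22 so p = -11/2. Opens down.
Directrix is the horizontal line y = k − p = -9 − (-11/2) = -7/2.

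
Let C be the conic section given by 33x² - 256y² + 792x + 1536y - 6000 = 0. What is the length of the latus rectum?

33/8

Group the x- and y-terms: 33(x² + 24x) -256(y² - 6y) = 6000
33(x + 12)² -256(y - 3)² = 6000 + 4752 - 2304 = 8448
Divide by 8448: (x + 12)²/256 - (y - 3)²/33 = 1
Hyperbola, center (-12, 3), transverse axis horizontal; a² = 256, b² = 33.
Latus rectum length = 2b²/a = 2·33/16 = 33/8.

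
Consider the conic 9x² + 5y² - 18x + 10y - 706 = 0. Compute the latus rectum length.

40/3

9(x² - 2x) + 5(y² + 2y) = 706
Complete the square in x and y: 9(x - 1)² + 5(y + 1)² = 706 + 9 + 5 = 720
Dividing both sides by 720: (x - 1)²/80 + (y + 1)²/144 = 1
Ellipse, center (1, -1), major axis vertical; a² = 144, b² = 80.
Latus rectum length = 2b²/a = 2·80/12 = 40/3.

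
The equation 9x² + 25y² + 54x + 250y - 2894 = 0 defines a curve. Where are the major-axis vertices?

Rearranging, 9(x² + 6x) + 25(y² + 10y) = 2894.
Completing the square gives 9(x + 3)² + 25(y + 5)² = 2894 + 81 + 625 = 3600.
Divide through by 3600 to get (x + 3)²/400 + (y + 5)²/144 = 1.
Ellipse, center (-3, -5), major axis horizontal; a² = 400, b² = 144.
a = 20. Vertices at (h ± a, k).

(-23, -5) and (17, -5)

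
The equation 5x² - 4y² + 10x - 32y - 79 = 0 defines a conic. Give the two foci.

(-4, -4) and (2, -4)

5(x² + 2x) -4(y² + 8y) = 79
5(x + 1)² -4(y + 4)² = 79 + 5 - 64 = 20
Divide by 20: (x + 1)²/4 - (y + 4)²/5 = 1
Hyperbola, center (-1, -4), transverse axis horizontal; a² = 4, b² = 5.
c² = a² + b² = 4 + 5 = 9, so c = 3.
Foci lie on the horizontal axis through the center: (h ± c, k).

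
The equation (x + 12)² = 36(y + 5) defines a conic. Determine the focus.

Vertex (-12, -5); 4p = 36 so p = 9. Opens up.
Focus is p units from the vertex along the axis: (h, k + p).

(-12, 4)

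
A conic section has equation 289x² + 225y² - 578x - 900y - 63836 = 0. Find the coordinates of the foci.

(1, -6) and (1, 10)

Rearranging, 289(x² - 2x) + 225(y² - 4y) = 63836.
289(x - 1)² + 225(y - 2)² = 63836 + 289 + 900 = 65025
Divide through by 65025 to get (x - 1)²/225 + (y - 2)²/289 = 1.
Ellipse, center (1, 2), major axis vertical; a² = 289, b² = 225.
c² = a² - b² = 289 - 225 = 64, so c = 8.
Foci lie on the vertical axis through the center: (h, k ± c).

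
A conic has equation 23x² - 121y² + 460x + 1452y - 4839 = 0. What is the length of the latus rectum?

46/11

Rearranging, 23(x² + 20x) -121(y² - 12y) = 4839.
Complete the square: 23(x + 10)² -121(y - 6)² = 4839 + 2300 - 4356 = 2783
Divide by 2783: (x + 10)²/121 - (y - 6)²/23 = 1
Hyperbola, center (-10, 6), transverse axis horizontal; a² = 121, b² = 23.
Latus rectum length = 2b²/a = 2·23/11 = 46/11.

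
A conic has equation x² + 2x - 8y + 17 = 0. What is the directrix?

Only x is squared. Complete the square in x: (x + 1)² = 8(y - 2).
Vertex (-1, 2); 4p = 8 so p = 2. Opens up.
Directrix is the horizontal line y = k − p = 2 − (2) = 0.

y = 0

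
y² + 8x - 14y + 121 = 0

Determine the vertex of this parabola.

Only y is squared. Complete the square in y: (y - 7)² = -8(x + 9).
Vertex (-9, 7); 4p = -8 so p = -2. Opens left.

(-9, 7)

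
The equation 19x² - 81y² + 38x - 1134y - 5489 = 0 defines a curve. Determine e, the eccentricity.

e = 10/9

Group the x- and y-terms: 19(x² + 2x) -81(y² + 14y) = 5489
19(x + 1)² -81(y + 7)² = 5489 + 19 - 3969 = 1539
Dividing both sides by 1539: (x + 1)²/81 - (y + 7)²/19 = 1
Hyperbola, center (-1, -7), transverse axis horizontal; a² = 81, b² = 19.
c² = a² + b² = 100, so c = 10.
e = c/a = 10/9.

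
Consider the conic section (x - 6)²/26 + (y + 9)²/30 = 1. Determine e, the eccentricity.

Center (6, -9). The larger denominator 30 sits under the y-term, so the major axis is vertical; a² = 30, b² = 26.
c² = a² - b² = 4, so c = 2.
e = c/a = 2/√30 = √30/15.

e = √30/15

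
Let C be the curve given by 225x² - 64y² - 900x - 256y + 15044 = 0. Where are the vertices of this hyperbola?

(2, -17) and (2, 13)

225(x² - 4x) -64(y² + 4y) = -15044
Completing the square gives 225(x - 2)² -64(y + 2)² = -15044 + 900 - 256 = -14400.
Divide by -14400: (y + 2)²/225 - (x - 2)²/64 = 1
Hyperbola, center (2, -2), transverse axis vertical; a² = 225, b² = 64.
a = 15. Vertices at (h, k ± a).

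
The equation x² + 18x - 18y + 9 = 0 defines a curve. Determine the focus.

(-9, 1/2)

Only x is squared. Complete the square in x: (x + 9)² = 18(y + 4).
Vertex (-9, -4); 4p = 18 so p = 9/2. Opens up.
Focus is p units from the vertex along the axis: (h, k + p).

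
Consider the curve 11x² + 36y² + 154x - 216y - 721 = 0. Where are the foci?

Collect terms: 11(x² + 14x) + 36(y² - 6y) = 721
Complete the square in x and y: 11(x + 7)² + 36(y - 3)² = 721 + 539 + 324 = 1584
Dividing both sides by 1584: (x + 7)²/144 + (y - 3)²/44 = 1
Ellipse, center (-7, 3), major axis horizontal; a² = 144, b² = 44.
c² = a² - b² = 144 - 44 = 100, so c = 10.
Foci lie on the horizontal axis through the center: (h ± c, k).

(-17, 3) and (3, 3)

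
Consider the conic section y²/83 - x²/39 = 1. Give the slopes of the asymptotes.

Center (0, 0). The positive term is the y-term, so the transverse axis is vertical; a² = 83, b² = 39.
For a vertical hyperbola the asymptotes have slope ±a/b.
Here that is ±√83/√39 = ±√3237/39.

√3237/39 and -√3237/39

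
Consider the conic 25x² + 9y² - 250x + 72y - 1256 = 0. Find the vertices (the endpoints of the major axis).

Collect terms: 25(x² - 10x) + 9(y² + 8y) = 1256
Complete the square: 25(x - 5)² + 9(y + 4)² = 1256 + 625 + 144 = 2025
Divide by 2025: (x - 5)²/81 + (y + 4)²/225 = 1
Ellipse, center (5, -4), major axis vertical; a² = 225, b² = 81.
a = 15. Vertices at (h, k ± a).

(5, -19) and (5, 11)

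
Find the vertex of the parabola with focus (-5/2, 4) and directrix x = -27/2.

(-8, 4)

The vertex is the midpoint between the focus and the directrix along the axis of symmetry.
Axis is horizontal (directrix is vertical). Vertex x-coordinate = (-5/2 + (-27/2))/2 = -8; y-coordinate = 4.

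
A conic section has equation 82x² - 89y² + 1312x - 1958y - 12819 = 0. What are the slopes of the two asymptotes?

√7298/89 and -√7298/89

82(x² + 16x) -89(y² + 22y) = 12819
Complete the square in x and y: 82(x + 8)² -89(y + 11)² = 12819 + 5248 - 10769 = 7298
Dividing both sides by 7298: (x + 8)²/89 - (y + 11)²/82 = 1
Hyperbola, center (-8, -11), transverse axis horizontal; a² = 89, b² = 82.
For a horizontal hyperbola the asymptotes have slope ±b/a.
Here that is ±√82/√89 = ±√7298/89.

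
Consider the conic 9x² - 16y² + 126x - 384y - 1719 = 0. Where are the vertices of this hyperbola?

(-7, -15) and (-7, -9)

Collect terms: 9(x² + 14x) -16(y² + 24y) = 1719
9(x + 7)² -16(y + 12)² = 1719 + 441 - 2304 = -144
Dividing both sides by -144: (y + 12)²/9 - (x + 7)²/16 = 1
Hyperbola, center (-7, -12), transverse axis vertical; a² = 9, b² = 16.
a = 3. Vertices at (h, k ± a).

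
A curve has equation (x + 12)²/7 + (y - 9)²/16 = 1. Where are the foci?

(-12, 6) and (-12, 12)

Center (-12, 9). The larger denominator 16 sits under the y-term, so the major axis is vertical; a² = 16, b² = 7.
c² = a² - b² = 16 - 7 = 9, so c = 3.
Foci lie on the vertical axis through the center: (h, k ± c).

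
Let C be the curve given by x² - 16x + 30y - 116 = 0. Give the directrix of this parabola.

y = 27/2

Only x is squared. Complete the square in x: (x - 8)² = -30(y - 6).
Vertex (8, 6); 4p = -30 so p = -15/2. Opens down.
Directrix is the horizontal line y = k − p = 6 − (-15/2) = 27/2.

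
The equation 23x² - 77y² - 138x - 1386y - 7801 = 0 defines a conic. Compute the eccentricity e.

Collect terms: 23(x² - 6x) -77(y² + 18y) = 7801
Complete the square: 23(x - 3)² -77(y + 9)² = 7801 + 207 - 6237 = 1771
Divide by 1771: (x - 3)²/77 - (y + 9)²/23 = 1
Hyperbola, center (3, -9), transverse axis horizontal; a² = 77, b² = 23.
c² = a² + b² = 100, so c = 10.
e = c/a = 10/√77 = 10√77/77.

e = 10√77/77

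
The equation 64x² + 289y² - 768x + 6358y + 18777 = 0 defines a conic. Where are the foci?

(-9, -11) and (21, -11)

Group: 64(x² - 12x) + 289(y² + 22y) = -18777
Complete the square: 64(x - 6)² + 289(y + 11)² = -18777 + 2304 + 34969 = 18496
Divide through by 18496 to get (x - 6)²/289 + (y + 11)²/64 = 1.
Ellipse, center (6, -11), major axis horizontal; a² = 289, b² = 64.
c² = a² - b² = 289 - 64 = 225, so c = 15.
Foci lie on the horizontal axis through the center: (h ± c, k).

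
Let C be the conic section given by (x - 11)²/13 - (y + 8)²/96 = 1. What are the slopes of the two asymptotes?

Center (11, -8). The positive term is the x-term, so the transverse axis is horizontal; a² = 13, b² = 96.
For a horizontal hyperbola the asymptotes have slope ±b/a.
Here that is ±4√6/√13 = ±4√78/13.

4√78/13 and -4√78/13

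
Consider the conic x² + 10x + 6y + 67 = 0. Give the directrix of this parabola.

y = -11/2

Only x is squared. Complete the square in x: (x + 5)² = -6(y + 7).
Vertex (-5, -7); 4p = -6 so p = -3/2. Opens down.
Directrix is the horizontal line y = k − p = -7 − (-3/2) = -11/2.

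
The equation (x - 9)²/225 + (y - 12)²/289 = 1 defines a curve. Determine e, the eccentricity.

e = 8/17

Center (9, 12). The larger denominator 289 sits under the y-term, so the major axis is vertical; a² = 289, b² = 225.
c² = a² - b² = 64, so c = 8.
e = c/a = 8/17.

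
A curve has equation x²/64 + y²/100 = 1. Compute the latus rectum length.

64/5

Center (0, 0). The larger denominator 100 sits under the y-term, so the major axis is vertical; a² = 100, b² = 64.
Latus rectum length = 2b²/a = 2·64/10 = 64/5.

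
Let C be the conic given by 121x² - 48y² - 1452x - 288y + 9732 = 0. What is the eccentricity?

e = 13/11

Group the x- and y-terms: 121(x² - 12x) -48(y² + 6y) = -9732
121(x - 6)² -48(y + 3)² = -9732 + 4356 - 432 = -5808
Divide through by -5808 to get (y + 3)²/121 - (x - 6)²/48 = 1.
Hyperbola, center (6, -3), transverse axis vertical; a² = 121, b² = 48.
c² = a² + b² = 169, so c = 13.
e = c/a = 13/11.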